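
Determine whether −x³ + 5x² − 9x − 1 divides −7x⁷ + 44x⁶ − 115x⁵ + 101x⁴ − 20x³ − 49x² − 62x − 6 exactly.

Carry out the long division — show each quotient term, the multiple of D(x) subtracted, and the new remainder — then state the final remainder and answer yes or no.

Step 1: lead(−7x⁷ + 44x⁶ − 115x⁵ + 101x⁴ − 20x³ − 49x² − 62x − 6) ÷ lead(D) = −7x⁷ ÷ −x³ = 7x⁴. Subtract (7x⁴)·D = −7x⁷ + 35x⁶ − 63x⁵ − 7x⁴. Remainder: 9x⁶ − 52x⁵ + 108x⁴ − 20x³ − 49x² − 62x − 6.
Step 2: lead(9x⁶ − 52x⁵ + 108x⁴ − 20x³ − 49x² − 62x − 6) ÷ lead(D) = 9x⁶ ÷ −x³ = −9x³. Subtract (−9x³)·D = 9x⁶ − 45x⁵ + 81x⁴ + 9x³. Remainder: −7x⁵ + 27x⁴ − 29x³ − 49x² − 62x − 6.
Step 3: lead(−7x⁵ + 27x⁴ − 29x³ − 49x² − 62x − 6) ÷ lead(D) = −7x⁵ ÷ −x³ = 7x². Subtract (7x²)·D = −7x⁵ + 35x⁴ − 63x³ − 7x². Remainder: −8x⁴ + 34x³ − 42x² − 62x − 6.
Step 4: lead(−8x⁴ + 34x³ − 42x² − 62x − 6) ÷ lead(D) = −8x⁴ ÷ −x³ = 8x. Subtract (8x)·D = −8x⁴ + 40x³ − 72x² − 8x. Remainder: −6x³ + 30x² − 54x − 6.
Step 5: lead(−6x³ + 30x² − 54x − 6) ÷ lead(D) = −6x³ ÷ −x³ = 6. Subtract (6)·D = −6x³ + 30x² − 54x − 6. Remainder: 0.

R(x) = 0, so D(x) is a factor of P(x). yes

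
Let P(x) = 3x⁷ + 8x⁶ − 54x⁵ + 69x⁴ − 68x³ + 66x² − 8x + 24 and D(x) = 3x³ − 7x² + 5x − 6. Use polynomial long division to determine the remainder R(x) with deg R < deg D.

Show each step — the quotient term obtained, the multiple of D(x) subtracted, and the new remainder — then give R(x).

R(x) = 0

Step 1: lead(3x⁷ + 8x⁶ − 54x⁵ + 69x⁴ − 68x³ + 66x² − 8x + 24) ÷ lead(D) = 3x⁷ ÷ 3x³ = x⁴. Subtract (x⁴)·D = 3x⁷ − 7x⁶ + 5x⁵ − 6x⁴. Remainder: 15x⁶ − 59x⁵ + 75x⁴ − 68x³ + 66x² − 8x + 24.
Step 2: lead(15x⁶ − 59x⁵ + 75x⁴ − 68x³ + 66x² − 8x + 24) ÷ lead(D) = 15x⁶ ÷ 3x³ = 5x³. Subtract (5x³)·D = 15x⁶ − 35x⁵ + 25x⁴ − 30x³. Remainder: −24x⁵ + 50x⁴ − 38x³ + 66x² − 8x + 24.
Step 3: lead(−24x⁵ + 50x⁴ − 38x³ + 66x² − 8x + 24) ÷ lead(D) = −24x⁵ ÷ 3x³ = −8x². Subtract (−8x²)·D = −24x⁵ + 56x⁴ − 40x³ + 48x². Remainder: −6x⁴ + 2x³ + 18x² − 8x + 24.
Step 4: lead(−6x⁴ + 2x³ + 18x² − 8x + 24) ÷ lead(D) = −6x⁴ ÷ 3x³ = −2x. Subtract (−2x)·D = −6x⁴ + 14x³ − 10x² + 12x. Remainder: −12x³ + 28x² − 20x + 24.
Step 5: lead(−12x³ + 28x² − 20x + 24) ÷ lead(D) = −12x³ ÷ 3x³ = −4. Subtract (−4)·D = −12x³ + 28x² − 20x + 24. Remainder: 0.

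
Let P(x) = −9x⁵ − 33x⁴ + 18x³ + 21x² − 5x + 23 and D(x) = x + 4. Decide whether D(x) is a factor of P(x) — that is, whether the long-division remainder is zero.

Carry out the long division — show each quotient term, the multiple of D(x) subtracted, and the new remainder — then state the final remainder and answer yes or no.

R(x) = −5, so D(x) is not a factor of P(x). no

Step 1: lead(−9x⁵ − 33x⁴ + 18x³ + 21x² − 5x + 23) ÷ lead(D) = −9x⁵ ÷ x = −9x⁴. Subtract (−9x⁴)·D = −9x⁵ − 36x⁴. Remainder: 3x⁴ + 18x³ + 21x² − 5x + 23.
Step 2: lead(3x⁴ + 18x³ + 21x² − 5x + 23) ÷ lead(D) = 3x⁴ ÷ x = 3x³. Subtract (3x³)·D = 3x⁴ + 12x³. Remainder: 6x³ + 21x² − 5x + 23.
Step 3: lead(6x³ + 21x² − 5x + 23) ÷ lead(D) = 6x³ ÷ x = 6x². Subtract (6x²)·D = 6x³ + 24x². Remainder: −3x² − 5x + 23.
Step 4: lead(−3x² − 5x + 23) ÷ lead(D) = −3x² ÷ x = −3x. Subtract (−3x)·D = −3x² − 12x. Remainder: 7x + 23.
Step 5: lead(7x + 23) ÷ lead(D) = 7x ÷ x = 7. Subtract (7)·D = 7x + 28. Remainder: −5.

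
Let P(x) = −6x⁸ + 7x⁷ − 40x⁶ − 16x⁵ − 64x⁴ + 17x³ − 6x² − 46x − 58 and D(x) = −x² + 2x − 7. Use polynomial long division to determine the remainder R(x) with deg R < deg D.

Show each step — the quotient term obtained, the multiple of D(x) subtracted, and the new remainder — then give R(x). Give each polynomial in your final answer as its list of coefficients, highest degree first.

Step 1: lead(−6x⁸ + 7x⁷ − 40x⁶ − 16x⁵ − 64x⁴ + 17x³ − 6x² − 46x − 58) ÷ lead(D) = −6x⁸ ÷ −x² = 6x⁶. Subtract (6x⁶)·D = −6x⁸ + 12x⁷ − 42x⁶. Remainder: −5x⁷ + 2x⁶ − 16x⁵ − 64x⁴ + 17x³ − 6x² − 46x − 58.
Step 2: lead(−5x⁷ + 2x⁶ − 16x⁵ − 64x⁴ + 17x³ − 6x² − 46x − 58) ÷ lead(D) = −5x⁷ ÷ −x² = 5x⁵. Subtract (5x⁵)·D = −5x⁷ + 10x⁶ − 35x⁵. Remainder: −8x⁶ + 19x⁵ − 64x⁴ + 17x³ − 6x² − 46x − 58.
Step 3: lead(−8x⁶ + 19x⁵ − 64x⁴ + 17x³ − 6x² − 46x − 58) ÷ lead(D) = −8x⁶ ÷ −x² = 8x⁴. Subtract (8x⁴)·D = −8x⁶ + 16x⁵ − 56x⁴. Remainder: 3x⁵ − 8x⁴ + 17x³ − 6x² − 46x − 58.
Step 4: lead(3x⁵ − 8x⁴ + 17x³ − 6x² − 46x − 58) ÷ lead(D) = 3x⁵ ÷ −x² = −3x³. Subtract (−3x³)·D = 3x⁵ − 6x⁴ + 21x³. Remainder: −2x⁴ − 4x³ − 6x² − 46x − 58.
Step 5: lead(−2x⁴ − 4x³ − 6x² − 46x − 58) ÷ lead(D) = −2x⁴ ÷ −x² = 2x². Subtract (2x²)·D = −2x⁴ + 4x³ − 14x². Remainder: −8x³ + 8x² − 46x − 58.
Step 6: lead(−8x³ + 8x² − 46x − 58) ÷ lead(D) = −8x³ ÷ −x² = 8x. Subtract (8x)·D = −8x³ + 16x² − 56x. Remainder: −8x² + 10x − 58.
Step 7: lead(−8x² + 10x − 58) ÷ lead(D) = −8x² ÷ −x² = 8. Subtract (8)·D = −8x² + 16x − 56. Remainder: −6x − 2.

R = [-6, -2]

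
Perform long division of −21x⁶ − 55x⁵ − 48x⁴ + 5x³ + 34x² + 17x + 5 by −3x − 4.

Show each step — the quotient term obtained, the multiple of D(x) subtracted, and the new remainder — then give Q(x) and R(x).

Step 1: lead(−21x⁶ − 55x⁵ − 48x⁴ + 5x³ + 34x² + 17x + 5) ÷ lead(D) = −21x⁶ ÷ −3x = 7x⁵. Subtract (7x⁵)·D = −21x⁶ − 28x⁵. Remainder: −27x⁵ − 48x⁴ + 5x³ + 34x² + 17x + 5.
Step 2: lead(−27x⁵ − 48x⁴ + 5x³ + 34x² + 17x + 5) ÷ lead(D) = −27x⁵ ÷ −3x = 9x⁴. Subtract (9x⁴)·D = −27x⁵ − 36x⁴. Remainder: −12x⁴ + 5x³ + 34x² + 17x + 5.
Step 3: lead(−12x⁴ + 5x³ + 34x² + 17x + 5) ÷ lead(D) = −12x⁴ ÷ −3x = 4x³. Subtract (4x³)·D = −12x⁴ − 16x³. Remainder: 21x³ + 34x² + 17x + 5.
Step 4: lead(21x³ + 34x² + 17x + 5) ÷ lead(D) = 21x³ ÷ −3x = −7x². Subtract (−7x²)·D = 21x³ + 28x². Remainder: 6x² + 17x + 5.
Step 5: lead(6x² + 17x + 5) ÷ lead(D) = 6x² ÷ −3x = −2x. Subtract (−2x)·D = 6x² + 8x. Remainder: 9x + 5.
Step 6: lead(9x + 5) ÷ lead(D) = 9x ÷ −3x = −3. Subtract (−3)·D = 9x + 12. Remainder: −7.

Q(x) = 7x⁵ + 9x⁴ + 4x³ − 7x² − 2x − 3; R(x) = −7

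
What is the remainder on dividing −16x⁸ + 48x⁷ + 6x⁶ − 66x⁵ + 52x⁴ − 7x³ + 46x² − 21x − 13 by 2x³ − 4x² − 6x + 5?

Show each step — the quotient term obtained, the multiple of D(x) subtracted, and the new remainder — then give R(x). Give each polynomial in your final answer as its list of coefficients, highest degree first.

Step 1: lead(−16x⁸ + 48x⁷ + 6x⁶ − 66x⁵ + 52x⁴ − 7x³ + 46x² − 21x − 13) ÷ lead(D) = −16x⁸ ÷ 2x³ = −8x⁵. Subtract (−8x⁵)·D = −16x⁸ + 32x⁷ + 48x⁶ − 40x⁵. Remainder: 16x⁷ − 42x⁶ − 26x⁵ + 52x⁴ − 7x³ + 46x² − 21x − 13.
Step 2: lead(16x⁷ − 42x⁶ − 26x⁵ + 52x⁴ − 7x³ + 46x² − 21x − 13) ÷ lead(D) = 16x⁷ ÷ 2x³ = 8x⁴. Subtract (8x⁴)·D = 16x⁷ − 32x⁶ − 48x⁵ + 40x⁴. Remainder: −10x⁶ + 22x⁵ + 12x⁴ − 7x³ + 46x² − 21x − 13.
Step 3: lead(−10x⁶ + 22x⁵ + 12x⁴ − 7x³ + 46x² − 21x − 13) ÷ lead(D) = −10x⁶ ÷ 2x³ = −5x³. Subtract (−5x³)·D = −10x⁶ + 20x⁵ + 30x⁴ − 25x³. Remainder: 2x⁵ − 18x⁴ + 18x³ + 46x² − 21x − 13.
Step 4: lead(2x⁵ − 18x⁴ + 18x³ + 46x² − 21x − 13) ÷ lead(D) = 2x⁵ ÷ 2x³ = x². Subtract (x²)·D = 2x⁵ − 4x⁴ − 6x³ + 5x². Remainder: −14x⁴ + 24x³ + 41x² − 21x − 13.
Step 5: lead(−14x⁴ + 24x³ + 41x² − 21x − 13) ÷ lead(D) = −14x⁴ ÷ 2x³ = −7x. Subtract (−7x)·D = −14x⁴ + 28x³ + 42x² − 35x. Remainder: −4x³ − x² + 14x − 13.
Step 6: lead(−4x³ − x² + 14x − 13) ÷ lead(D) = −4x³ ÷ 2x³ = −2. Subtract (−2)·D = −4x³ + 8x² + 12x − 10. Remainder: −9x² + 2x − 3.

R = [-9, 2, -3]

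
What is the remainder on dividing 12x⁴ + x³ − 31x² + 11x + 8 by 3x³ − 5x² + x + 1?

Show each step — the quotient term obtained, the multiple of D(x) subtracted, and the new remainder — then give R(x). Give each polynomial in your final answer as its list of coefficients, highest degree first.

Step 1: lead(12x⁴ + x³ − 31x² + 11x + 8) ÷ lead(D) = 12x⁴ ÷ 3x³ = 4x. Subtract (4x)·D = 12x⁴ − 20x³ + 4x² + 4x. Remainder: 21x³ − 35x² + 7x + 8.
Step 2: lead(21x³ − 35x² + 7x + 8) ÷ lead(D) = 21x³ ÷ 3x³ = 7. Subtract (7)·D = 21x³ − 35x² + 7x + 7. Remainder: 1.

R = [1]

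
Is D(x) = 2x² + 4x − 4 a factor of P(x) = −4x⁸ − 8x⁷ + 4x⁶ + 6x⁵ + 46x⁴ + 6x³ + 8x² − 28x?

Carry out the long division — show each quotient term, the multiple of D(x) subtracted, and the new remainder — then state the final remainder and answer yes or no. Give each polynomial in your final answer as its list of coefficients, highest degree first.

Step 1: lead(−4x⁸ − 8x⁷ + 4x⁶ + 6x⁵ + 46x⁴ + 6x³ + 8x² − 28x) ÷ lead(D) = −4x⁸ ÷ 2x² = −2x⁶. Subtract (−2x⁶)·D = −4x⁸ − 8x⁷ + 8x⁶. Remainder: −4x⁶ + 6x⁵ + 46x⁴ + 6x³ + 8x² − 28x.
Step 2: lead(−4x⁶ + 6x⁵ + 46x⁴ + 6x³ + 8x² − 28x) ÷ lead(D) = −4x⁶ ÷ 2x² = −2x⁴. Subtract (−2x⁴)·D = −4x⁶ − 8x⁵ + 8x⁴. Remainder: 14x⁵ + 38x⁴ + 6x³ + 8x² − 28x.
Step 3: lead(14x⁵ + 38x⁴ + 6x³ + 8x² − 28x) ÷ lead(D) = 14x⁵ ÷ 2x² = 7x³. Subtract (7x³)·D = 14x⁵ + 28x⁴ − 28x³. Remainder: 10x⁴ + 34x³ + 8x² − 28x.
Step 4: lead(10x⁴ + 34x³ + 8x² − 28x) ÷ lead(D) = 10x⁴ ÷ 2x² = 5x². Subtract (5x²)·D = 10x⁴ + 20x³ − 20x². Remainder: 14x³ + 28x² − 28x.
Step 5: lead(14x³ + 28x² − 28x) ÷ lead(D) = 14x³ ÷ 2x² = 7x. Subtract (7x)·D = 14x³ + 28x² − 28x. Remainder: 0.

R = [0], so D(x) is a factor of P(x). yes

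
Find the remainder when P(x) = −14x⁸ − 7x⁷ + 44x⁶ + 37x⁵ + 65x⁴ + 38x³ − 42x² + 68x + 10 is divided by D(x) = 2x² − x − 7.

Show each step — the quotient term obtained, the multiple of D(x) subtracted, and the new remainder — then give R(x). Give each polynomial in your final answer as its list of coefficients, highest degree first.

R = [4, 3]

Step 1: lead(−14x⁸ − 7x⁷ + 44x⁶ + 37x⁵ + 65x⁴ + 38x³ − 42x² + 68x + 10) ÷ lead(D) = −14x⁸ ÷ 2x² = −7x⁶. Subtract (−7x⁶)·D = −14x⁸ + 7x⁷ + 49x⁶. Remainder: −14x⁷ − 5x⁶ + 37x⁵ + 65x⁴ + 38x³ − 42x² + 68x + 10.
Step 2: lead(−14x⁷ − 5x⁶ + 37x⁵ + 65x⁴ + 38x³ − 42x² + 68x + 10) ÷ lead(D) = −14x⁷ ÷ 2x² = −7x⁵. Subtract (−7x⁵)·D = −14x⁷ + 7x⁶ + 49x⁵. Remainder: −12x⁶ − 12x⁵ + 65x⁴ + 38x³ − 42x² + 68x + 10.
Step 3: lead(−12x⁶ − 12x⁵ + 65x⁴ + 38x³ − 42x² + 68x + 10) ÷ lead(D) = −12x⁶ ÷ 2x² = −6x⁴. Subtract (−6x⁴)·D = −12x⁶ + 6x⁵ + 42x⁴. Remainder: −18x⁵ + 23x⁴ + 38x³ − 42x² + 68x + 10.
Step 4: lead(−18x⁵ + 23x⁴ + 38x³ − 42x² + 68x + 10) ÷ lead(D) = −18x⁵ ÷ 2x² = −9x³. Subtract (−9x³)·D = −18x⁵ + 9x⁴ + 63x³. Remainder: 14x⁴ − 25x³ − 42x² + 68x + 10.
Step 5: lead(14x⁴ − 25x³ − 42x² + 68x + 10) ÷ lead(D) = 14x⁴ ÷ 2x² = 7x². Subtract (7x²)·D = 14x⁴ − 7x³ − 49x². Remainder: −18x³ + 7x² + 68x + 10.
Step 6: lead(−18x³ + 7x² + 68x + 10) ÷ lead(D) = −18x³ ÷ 2x² = −9x. Subtract (−9x)·D = −18x³ + 9x² + 63x. Remainder: −2x² + 5x + 10.
Step 7: lead(−2x² + 5x + 10) ÷ lead(D) = −2x² ÷ 2x² = −1. Subtract (−1)·D = −2x² + x + 7. Remainder: 4x + 3.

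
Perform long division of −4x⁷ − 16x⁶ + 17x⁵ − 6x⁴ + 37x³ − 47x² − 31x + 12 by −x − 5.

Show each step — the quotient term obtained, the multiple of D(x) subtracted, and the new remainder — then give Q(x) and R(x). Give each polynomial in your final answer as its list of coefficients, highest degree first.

Q = [4, -4, 3, -9, 8, 7, -4]; R = [-8]

Step 1: lead(−4x⁷ − 16x⁶ + 17x⁵ − 6x⁴ + 37x³ − 47x² − 31x + 12) ÷ lead(D) = −4x⁷ ÷ −x = 4x⁶. Subtract (4x⁶)·D = −4x⁷ − 20x⁶. Remainder: 4x⁶ + 17x⁵ − 6x⁴ + 37x³ − 47x² − 31x + 12.
Step 2: lead(4x⁶ + 17x⁵ − 6x⁴ + 37x³ − 47x² − 31x + 12) ÷ lead(D) = 4x⁶ ÷ −x = −4x⁵. Subtract (−4x⁵)·D = 4x⁶ + 20x⁵. Remainder: −3x⁵ − 6x⁴ + 37x³ − 47x² − 31x + 12.
Step 3: lead(−3x⁵ − 6x⁴ + 37x³ − 47x² − 31x + 12) ÷ lead(D) = −3x⁵ ÷ −x = 3x⁴. Subtract (3x⁴)·D = −3x⁵ − 15x⁴. Remainder: 9x⁴ + 37x³ − 47x² − 31x + 12.
Step 4: lead(9x⁴ + 37x³ − 47x² − 31x + 12) ÷ lead(D) = 9x⁴ ÷ −x = −9x³. Subtract (−9x³)·D = 9x⁴ + 45x³. Remainder: −8x³ − 47x² − 31x + 12.
Step 5: lead(−8x³ − 47x² − 31x + 12) ÷ lead(D) = −8x³ ÷ −x = 8x². Subtract (8x²)·D = −8x³ − 40x². Remainder: −7x² − 31x + 12.
Step 6: lead(−7x² − 31x + 12) ÷ lead(D) = −7x² ÷ −x = 7x. Subtract (7x)·D = −7x² − 35x. Remainder: 4x + 12.
Step 7: lead(4x + 12) ÷ lead(D) = 4x ÷ −x = −4. Subtract (−4)·D = 4x + 20. Remainder: −8.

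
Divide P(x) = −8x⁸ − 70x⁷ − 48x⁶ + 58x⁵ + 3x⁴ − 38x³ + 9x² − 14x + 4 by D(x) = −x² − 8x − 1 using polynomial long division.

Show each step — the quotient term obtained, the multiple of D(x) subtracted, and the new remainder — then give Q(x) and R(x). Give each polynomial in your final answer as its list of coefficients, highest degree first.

Q = [8, 6, -8, 0, 5, -2, 2]; R = [6]

Step 1: lead(−8x⁸ − 70x⁷ − 48x⁶ + 58x⁵ + 3x⁴ − 38x³ + 9x² − 14x + 4) ÷ lead(D) = −8x⁸ ÷ −x² = 8x⁶. Subtract (8x⁶)·D = −8x⁸ − 64x⁷ − 8x⁶. Remainder: −6x⁷ − 40x⁶ + 58x⁵ + 3x⁴ − 38x³ + 9x² − 14x + 4.
Step 2: lead(−6x⁷ − 40x⁶ + 58x⁵ + 3x⁴ − 38x³ + 9x² − 14x + 4) ÷ lead(D) = −6x⁷ ÷ −x² = 6x⁵. Subtract (6x⁵)·D = −6x⁷ − 48x⁶ − 6x⁵. Remainder: 8x⁶ + 64x⁵ + 3x⁴ − 38x³ + 9x² − 14x + 4.
Step 3: lead(8x⁶ + 64x⁵ + 3x⁴ − 38x³ + 9x² − 14x + 4) ÷ lead(D) = 8x⁶ ÷ −x² = −8x⁴. Subtract (−8x⁴)·D = 8x⁶ + 64x⁵ + 8x⁴. Remainder: −5x⁴ − 38x³ + 9x² − 14x + 4.
Step 4: lead(−5x⁴ − 38x³ + 9x² − 14x + 4) ÷ lead(D) = −5x⁴ ÷ −x² = 5x². Subtract (5x²)·D = −5x⁴ − 40x³ − 5x². Remainder: 2x³ + 14x² − 14x + 4.
Step 5: lead(2x³ + 14x² − 14x + 4) ÷ lead(D) = 2x³ ÷ −x² = −2x. Subtract (−2x)·D = 2x³ + 16x² + 2x. Remainder: −2x² − 16x + 4.
Step 6: lead(−2x² − 16x + 4) ÷ lead(D) = −2x² ÷ −x² = 2. Subtract (2)·D = −2x² − 16x − 2. Remainder: 6.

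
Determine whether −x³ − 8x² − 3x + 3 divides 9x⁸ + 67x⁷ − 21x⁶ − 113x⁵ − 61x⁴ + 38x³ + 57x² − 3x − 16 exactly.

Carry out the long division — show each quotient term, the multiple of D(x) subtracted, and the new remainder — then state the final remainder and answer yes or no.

R(x) = −7, so D(x) is not a factor of P(x). no

Step 1: lead(9x⁸ + 67x⁷ − 21x⁶ − 113x⁵ − 61x⁴ + 38x³ + 57x² − 3x − 16) ÷ lead(D) = 9x⁸ ÷ −x³ = −9x⁵. Subtract (−9x⁵)·D = 9x⁸ + 72x⁷ + 27x⁶ − 27x⁵. Remainder: −5x⁷ − 48x⁶ − 86x⁵ − 61x⁴ + 38x³ + 57x² − 3x − 16.
Step 2: lead(−5x⁷ − 48x⁶ − 86x⁵ − 61x⁴ + 38x³ + 57x² − 3x − 16) ÷ lead(D) = −5x⁷ ÷ −x³ = 5x⁴. Subtract (5x⁴)·D = −5x⁷ − 40x⁶ − 15x⁵ + 15x⁴. Remainder: −8x⁶ − 71x⁵ − 76x⁴ + 38x³ + 57x² − 3x − 16.
Step 3: lead(−8x⁶ − 71x⁵ − 76x⁴ + 38x³ + 57x² − 3x − 16) ÷ lead(D) = −8x⁶ ÷ −x³ = 8x³. Subtract (8x³)·D = −8x⁶ − 64x⁵ − 24x⁴ + 24x³. Remainder: −7x⁵ − 52x⁴ + 14x³ + 57x² − 3x − 16.
Step 4: lead(−7x⁵ − 52x⁴ + 14x³ + 57x² − 3x − 16) ÷ lead(D) = −7x⁵ ÷ −x³ = 7x². Subtract (7x²)·D = −7x⁵ − 56x⁴ − 21x³ + 21x². Remainder: 4x⁴ + 35x³ + 36x² − 3x − 16.
Step 5: lead(4x⁴ + 35x³ + 36x² − 3x − 16) ÷ lead(D) = 4x⁴ ÷ −x³ = −4x. Subtract (−4x)·D = 4x⁴ + 32x³ + 12x² − 12x. Remainder: 3x³ + 24x² + 9x − 16.
Step 6: lead(3x³ + 24x² + 9x − 16) ÷ lead(D) = 3x³ ÷ −x³ = −3. Subtract (−3)·D = 3x³ + 24x² + 9x − 9. Remainder: −7.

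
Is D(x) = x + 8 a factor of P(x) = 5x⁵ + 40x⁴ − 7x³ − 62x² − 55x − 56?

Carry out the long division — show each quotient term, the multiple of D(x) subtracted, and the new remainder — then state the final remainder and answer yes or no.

R(x) = 0, so D(x) is a factor of P(x). yes

Step 1: lead(5x⁵ + 40x⁴ − 7x³ − 62x² − 55x − 56) ÷ lead(D) = 5x⁵ ÷ x = 5x⁴. Subtract (5x⁴)·D = 5x⁵ + 40x⁴. Remainder: −7x³ − 62x² − 55x − 56.
Step 2: lead(−7x³ − 62x² − 55x − 56) ÷ lead(D) = −7x³ ÷ x = −7x². Subtract (−7x²)·D = −7x³ − 56x². Remainder: −6x² − 55x − 56.
Step 3: lead(−6x² − 55x − 56) ÷ lead(D) = −6x² ÷ x = −6x. Subtract (−6x)·D = −6x² − 48x. Remainder: −7x − 56.
Step 4: lead(−7x − 56) ÷ lead(D) = −7x ÷ x = −7. Subtract (−7)·D = −7x − 56. Remainder: 0.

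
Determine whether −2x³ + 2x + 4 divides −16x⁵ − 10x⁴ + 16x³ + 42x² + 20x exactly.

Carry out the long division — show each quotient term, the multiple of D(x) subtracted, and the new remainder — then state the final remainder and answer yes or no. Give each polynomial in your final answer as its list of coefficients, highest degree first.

Step 1: lead(−16x⁵ − 10x⁴ + 16x³ + 42x² + 20x) ÷ lead(D) = −16x⁵ ÷ −2x³ = 8x². Subtract (8x²)·D = −16x⁵ + 16x³ + 32x². Remainder: −10x⁴ + 10x² + 20x.
Step 2: lead(−10x⁴ + 10x² + 20x) ÷ lead(D) = −10x⁴ ÷ −2x³ = 5x. Subtract (5x)·D = −10x⁴ + 10x² + 20x. Remainder: 0.

R = [0], so D(x) is a factor of P(x). yes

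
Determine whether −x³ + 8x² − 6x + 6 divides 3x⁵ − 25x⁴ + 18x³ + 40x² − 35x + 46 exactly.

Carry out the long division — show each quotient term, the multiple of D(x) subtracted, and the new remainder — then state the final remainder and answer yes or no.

Step 1: lead(3x⁵ − 25x⁴ + 18x³ + 40x² − 35x + 46) ÷ lead(D) = 3x⁵ ÷ −x³ = −3x². Subtract (−3x²)·D = 3x⁵ − 24x⁴ + 18x³ − 18x². Remainder: −x⁴ + 58x² − 35x + 46.
Step 2: lead(−x⁴ + 58x² − 35x + 46) ÷ lead(D) = −x⁴ ÷ −x³ = x. Subtract (x)·D = −x⁴ + 8x³ − 6x² + 6x. Remainder: −8x³ + 64x² − 41x + 46.
Step 3: lead(−8x³ + 64x² − 41x + 46) ÷ lead(D) = −8x³ ÷ −x³ = 8. Subtract (8)·D = −8x³ + 64x² − 48x + 48. Remainder: 7x − 2.

R(x) = 7x − 2, so D(x) is not a factor of P(x). no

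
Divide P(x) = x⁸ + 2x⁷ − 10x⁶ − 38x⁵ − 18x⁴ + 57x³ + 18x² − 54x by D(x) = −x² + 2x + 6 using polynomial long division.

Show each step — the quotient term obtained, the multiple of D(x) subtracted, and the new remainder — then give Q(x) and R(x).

Step 1: lead(x⁸ + 2x⁷ − 10x⁶ − 38x⁵ − 18x⁴ + 57x³ + 18x² − 54x) ÷ lead(D) = x⁸ ÷ −x² = −x⁶. Subtract (−x⁶)·D = x⁸ − 2x⁷ − 6x⁶. Remainder: 4x⁷ − 4x⁶ − 38x⁵ − 18x⁴ + 57x³ + 18x² − 54x.
Step 2: lead(4x⁷ − 4x⁶ − 38x⁵ − 18x⁴ + 57x³ + 18x² − 54x) ÷ lead(D) = 4x⁷ ÷ −x² = −4x⁵. Subtract (−4x⁵)·D = 4x⁷ − 8x⁶ − 24x⁵. Remainder: 4x⁶ − 14x⁵ − 18x⁴ + 57x³ + 18x² − 54x.
Step 3: lead(4x⁶ − 14x⁵ − 18x⁴ + 57x³ + 18x² − 54x) ÷ lead(D) = 4x⁶ ÷ −x² = −4x⁴. Subtract (−4x⁴)·D = 4x⁶ − 8x⁵ − 24x⁴. Remainder: −6x⁵ + 6x⁴ + 57x³ + 18x² − 54x.
Step 4: lead(−6x⁵ + 6x⁴ + 57x³ + 18x² − 54x) ÷ lead(D) = −6x⁵ ÷ −x² = 6x³. Subtract (6x³)·D = −6x⁵ + 12x⁴ + 36x³. Remainder: −6x⁴ + 21x³ + 18x² − 54x.
Step 5: lead(−6x⁴ + 21x³ + 18x² − 54x) ÷ lead(D) = −6x⁴ ÷ −x² = 6x². Subtract (6x²)·D = −6x⁴ + 12x³ + 36x². Remainder: 9x³ − 18x² − 54x.
Step 6: lead(9x³ − 18x² − 54x) ÷ lead(D) = 9x³ ÷ −x² = −9x. Subtract (−9x)·D = 9x³ − 18x² − 54x. Remainder: 0.

Q(x) = −x⁶ − 4x⁵ − 4x⁴ + 6x³ + 6x² − 9x; R(x) = 0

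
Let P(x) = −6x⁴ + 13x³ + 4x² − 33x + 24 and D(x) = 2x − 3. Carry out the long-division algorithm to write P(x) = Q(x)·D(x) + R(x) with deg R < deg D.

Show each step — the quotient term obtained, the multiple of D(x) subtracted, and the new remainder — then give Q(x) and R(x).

Q(x) = −3x³ + 2x² + 5x − 9; R(x) = −3

Step 1: lead(−6x⁴ + 13x³ + 4x² − 33x + 24) ÷ lead(D) = −6x⁴ ÷ 2x = −3x³. Subtract (−3x³)·D = −6x⁴ + 9x³. Remainder: 4x³ + 4x² − 33x + 24.
Step 2: lead(4x³ + 4x² − 33x + 24) ÷ lead(D) = 4x³ ÷ 2x = 2x². Subtract (2x²)·D = 4x³ − 6x². Remainder: 10x² − 33x + 24.
Step 3: lead(10x² − 33x + 24) ÷ lead(D) = 10x² ÷ 2x = 5x. Subtract (5x)·D = 10x² − 15x. Remainder: −18x + 24.
Step 4: lead(−18x + 24) ÷ lead(D) = −18x ÷ 2x = −9. Subtract (−9)·D = −18x + 27. Remainder: −3.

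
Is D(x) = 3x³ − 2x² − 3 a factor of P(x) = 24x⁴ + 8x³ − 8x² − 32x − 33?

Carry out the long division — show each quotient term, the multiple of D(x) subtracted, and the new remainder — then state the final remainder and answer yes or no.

Step 1: lead(24x⁴ + 8x³ − 8x² − 32x − 33) ÷ lead(D) = 24x⁴ ÷ 3x³ = 8x. Subtract (8x)·D = 24x⁴ − 16x³ − 24x. Remainder: 24x³ − 8x² − 8x − 33.
Step 2: lead(24x³ − 8x² − 8x − 33) ÷ lead(D) = 24x³ ÷ 3x³ = 8. Subtract (8)·D = 24x³ − 16x² − 24. Remainder: 8x² − 8x − 9.

R(x) = 8x² − 8x − 9, so D(x) is not a factor of P(x). no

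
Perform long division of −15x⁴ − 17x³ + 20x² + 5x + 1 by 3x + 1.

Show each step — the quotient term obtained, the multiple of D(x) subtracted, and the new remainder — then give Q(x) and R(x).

Step 1: lead(−15x⁴ − 17x³ + 20x² + 5x + 1) ÷ lead(D) = −15x⁴ ÷ 3x = −5x³. Subtract (−5x³)·D = −15x⁴ − 5x³. Remainder: −12x³ + 20x² + 5x + 1.
Step 2: lead(−12x³ + 20x² + 5x + 1) ÷ lead(D) = −12x³ ÷ 3x = −4x². Subtract (−4x²)·D = −12x³ − 4x². Remainder: 24x² + 5x + 1.
Step 3: lead(24x² + 5x + 1) ÷ lead(D) = 24x² ÷ 3x = 8x. Subtract (8x)·D = 24x² + 8x. Remainder: −3x + 1.
Step 4: lead(−3x + 1) ÷ lead(D) = −3x ÷ 3x = −1. Subtract (−1)·D = −3x − 1. Remainder: 2.

Q(x) = −5x³ − 4x² + 8x − 1; R(x) = 2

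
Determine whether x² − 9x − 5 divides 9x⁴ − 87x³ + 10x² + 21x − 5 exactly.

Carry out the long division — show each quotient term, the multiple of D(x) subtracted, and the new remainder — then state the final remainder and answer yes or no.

R(x) = 0, so D(x) is a factor of P(x). yes

Step 1: lead(9x⁴ − 87x³ + 10x² + 21x − 5) ÷ lead(D) = 9x⁴ ÷ x² = 9x². Subtract (9x²)·D = 9x⁴ − 81x³ − 45x². Remainder: −6x³ + 55x² + 21x − 5.
Step 2: lead(−6x³ + 55x² + 21x − 5) ÷ lead(D) = −6x³ ÷ x² = −6x. Subtract (−6x)·D = −6x³ + 54x² + 30x. Remainder: x² − 9x − 5.
Step 3: lead(x² − 9x − 5) ÷ lead(D) = x² ÷ x² = 1. Subtract (1)·D = x² − 9x − 5. Remainder: 0.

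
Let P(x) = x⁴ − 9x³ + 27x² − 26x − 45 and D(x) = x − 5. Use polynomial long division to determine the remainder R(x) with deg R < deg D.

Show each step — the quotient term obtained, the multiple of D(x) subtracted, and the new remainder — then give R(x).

R(x) = 0

Step 1: lead(x⁴ − 9x³ + 27x² − 26x − 45) ÷ lead(D) = x⁴ ÷ x = x³. Subtract (x³)·D = x⁴ − 5x³. Remainder: −4x³ + 27x² − 26x − 45.
Step 2: lead(−4x³ + 27x² − 26x − 45) ÷ lead(D) = −4x³ ÷ x = −4x². Subtract (−4x²)·D = −4x³ + 20x². Remainder: 7x² − 26x − 45.
Step 3: lead(7x² − 26x − 45) ÷ lead(D) = 7x² ÷ x = 7x. Subtract (7x)·D = 7x² − 35x. Remainder: 9x − 45.
Step 4: lead(9x − 45) ÷ lead(D) = 9x ÷ x = 9. Subtract (9)·D = 9x − 45. Remainder: 0.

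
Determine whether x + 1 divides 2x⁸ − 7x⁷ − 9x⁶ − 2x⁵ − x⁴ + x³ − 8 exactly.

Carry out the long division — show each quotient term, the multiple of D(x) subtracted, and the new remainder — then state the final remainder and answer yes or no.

R(x) = −8, so D(x) is not a factor of P(x). no

Step 1: lead(2x⁸ − 7x⁷ − 9x⁶ − 2x⁵ − x⁴ + x³ − 8) ÷ lead(D) = 2x⁸ ÷ x = 2x⁷. Subtract (2x⁷)·D = 2x⁸ + 2x⁷. Remainder: −9x⁷ − 9x⁶ − 2x⁵ − x⁴ + x³ − 8.
Step 2: lead(−9x⁷ − 9x⁶ − 2x⁵ − x⁴ + x³ − 8) ÷ lead(D) = −9x⁷ ÷ x = −9x⁶. Subtract (−9x⁶)·D = −9x⁷ − 9x⁶. Remainder: −2x⁵ − x⁴ + x³ − 8.
Step 3: lead(−2x⁵ − x⁴ + x³ − 8) ÷ lead(D) = −2x⁵ ÷ x = −2x⁴. Subtract (−2x⁴)·D = −2x⁵ − 2x⁴. Remainder: x⁴ + x³ − 8.
Step 4: lead(x⁴ + x³ − 8) ÷ lead(D) = x⁴ ÷ x = x³. Subtract (x³)·D = x⁴ + x³. Remainder: −8.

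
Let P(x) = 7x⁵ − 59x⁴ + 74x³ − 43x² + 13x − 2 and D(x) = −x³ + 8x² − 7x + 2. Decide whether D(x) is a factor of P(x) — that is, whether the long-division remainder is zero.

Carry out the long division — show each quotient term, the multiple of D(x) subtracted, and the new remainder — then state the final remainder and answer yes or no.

R(x) = 0, so D(x) is a factor of P(x). yes

Step 1: lead(7x⁵ − 59x⁴ + 74x³ − 43x² + 13x − 2) ÷ lead(D) = 7x⁵ ÷ −x³ = −7x². Subtract (−7x²)·D = 7x⁵ − 56x⁴ + 49x³ − 14x². Remainder: −3x⁴ + 25x³ − 29x² + 13x − 2.
Step 2: lead(−3x⁴ + 25x³ − 29x² + 13x − 2) ÷ lead(D) = −3x⁴ ÷ −x³ = 3x. Subtract (3x)·D = −3x⁴ + 24x³ − 21x² + 6x. Remainder: x³ − 8x² + 7x − 2.
Step 3: lead(x³ − 8x² + 7x − 2) ÷ lead(D) = x³ ÷ −x³ = −1. Subtract (−1)·D = x³ − 8x² + 7x − 2. Remainder: 0.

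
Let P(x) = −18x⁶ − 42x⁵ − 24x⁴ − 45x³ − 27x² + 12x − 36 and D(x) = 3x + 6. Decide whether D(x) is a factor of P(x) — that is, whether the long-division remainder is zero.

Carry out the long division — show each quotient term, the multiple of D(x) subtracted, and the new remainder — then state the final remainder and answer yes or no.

R(x) = 0, so D(x) is a factor of P(x). yes

Step 1: lead(−18x⁶ − 42x⁵ − 24x⁴ − 45x³ − 27x² + 12x − 36) ÷ lead(D) = −18x⁶ ÷ 3x = −6x⁵. Subtract (−6x⁵)·D = −18x⁶ − 36x⁵. Remainder: −6x⁵ − 24x⁴ − 45x³ − 27x² + 12x − 36.
Step 2: lead(−6x⁵ − 24x⁴ − 45x³ − 27x² + 12x − 36) ÷ lead(D) = −6x⁵ ÷ 3x = −2x⁴. Subtract (−2x⁴)·D = −6x⁵ − 12x⁴. Remainder: −12x⁴ − 45x³ − 27x² + 12x − 36.
Step 3: lead(−12x⁴ − 45x³ − 27x² + 12x − 36) ÷ lead(D) = −12x⁴ ÷ 3x = −4x³. Subtract (−4x³)·D = −12x⁴ − 24x³. Remainder: −21x³ − 27x² + 12x − 36.
Step 4: lead(−21x³ − 27x² + 12x − 36) ÷ lead(D) = −21x³ ÷ 3x = −7x². Subtract (−7x²)·D = −21x³ − 42x². Remainder: 15x² + 12x − 36.
Step 5: lead(15x² + 12x − 36) ÷ lead(D) = 15x² ÷ 3x = 5x. Subtract (5x)·D = 15x² + 30x. Remainder: −18x − 36.
Step 6: lead(−18x − 36) ÷ lead(D) = −18x ÷ 3x = −6. Subtract (−6)·D = −18x − 36. Remainder: 0.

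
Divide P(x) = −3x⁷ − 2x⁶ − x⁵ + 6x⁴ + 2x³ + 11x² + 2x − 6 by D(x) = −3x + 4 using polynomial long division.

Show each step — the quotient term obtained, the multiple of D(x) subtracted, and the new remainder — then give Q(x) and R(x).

Step 1: lead(−3x⁷ − 2x⁶ − x⁵ + 6x⁴ + 2x³ + 11x² + 2x − 6) ÷ lead(D) = −3x⁷ ÷ −3x = x⁶. Subtract (x⁶)·D = −3x⁷ + 4x⁶. Remainder: −6x⁶ − x⁵ + 6x⁴ + 2x³ + 11x² + 2x − 6.
Step 2: lead(−6x⁶ − x⁵ + 6x⁴ + 2x³ + 11x² + 2x − 6) ÷ lead(D) = −6x⁶ ÷ −3x = 2x⁵. Subtract (2x⁵)·D = −6x⁶ + 8x⁵. Remainder: −9x⁵ + 6x⁴ + 2x³ + 11x² + 2x − 6.
Step 3: lead(−9x⁵ + 6x⁴ + 2x³ + 11x² + 2x − 6) ÷ lead(D) = −9x⁵ ÷ −3x = 3x⁴. Subtract (3x⁴)·D = −9x⁵ + 12x⁴. Remainder: −6x⁴ + 2x³ + 11x² + 2x − 6.
Step 4: lead(−6x⁴ + 2x³ + 11x² + 2x − 6) ÷ lead(D) = −6x⁴ ÷ −3x = 2x³. Subtract (2x³)·D = −6x⁴ + 8x³. Remainder: −6x³ + 11x² + 2x − 6.
Step 5: lead(−6x³ + 11x² + 2x − 6) ÷ lead(D) = −6x³ ÷ −3x = 2x². Subtract (2x²)·D = −6x³ + 8x². Remainder: 3x² + 2x − 6.
Step 6: lead(3x² + 2x − 6) ÷ lead(D) = 3x² ÷ −3x = −x. Subtract (−x)·D = 3x² − 4x. Remainder: 6x − 6.
Step 7: lead(6x − 6) ÷ lead(D) = 6x ÷ −3x = −2. Subtract (−2)·D = 6x − 8. Remainder: 2.

Q(x) = x⁶ + 2x⁵ + 3x⁴ + 2x³ + 2x² − x − 2; R(x) = 2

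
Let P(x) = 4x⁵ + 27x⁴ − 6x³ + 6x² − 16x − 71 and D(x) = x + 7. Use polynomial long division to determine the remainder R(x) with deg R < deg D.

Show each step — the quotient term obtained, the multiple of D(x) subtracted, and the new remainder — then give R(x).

R(x) = −8

Step 1: lead(4x⁵ + 27x⁴ − 6x³ + 6x² − 16x − 71) ÷ lead(D) = 4x⁵ ÷ x = 4x⁴. Subtract (4x⁴)·D = 4x⁵ + 28x⁴. Remainder: −x⁴ − 6x³ + 6x² − 16x − 71.
Step 2: lead(−x⁴ − 6x³ + 6x² − 16x − 71) ÷ lead(D) = −x⁴ ÷ x = −x³. Subtract (−x³)·D = −x⁴ − 7x³. Remainder: x³ + 6x² − 16x − 71.
Step 3: lead(x³ + 6x² − 16x − 71) ÷ lead(D) = x³ ÷ x = x². Subtract (x²)·D = x³ + 7x². Remainder: −x² − 16x − 71.
Step 4: lead(−x² − 16x − 71) ÷ lead(D) = −x² ÷ x = −x. Subtract (−x)·D = −x² − 7x. Remainder: −9x − 71.
Step 5: lead(−9x − 71) ÷ lead(D) = −9x ÷ x = −9. Subtract (−9)·D = −9x − 63. Remainder: −8.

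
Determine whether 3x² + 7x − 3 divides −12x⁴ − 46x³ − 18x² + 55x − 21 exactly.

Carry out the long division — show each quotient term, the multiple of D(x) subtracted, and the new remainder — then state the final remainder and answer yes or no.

Step 1: lead(−12x⁴ − 46x³ − 18x² + 55x − 21) ÷ lead(D) = −12x⁴ ÷ 3x² = −4x². Subtract (−4x²)·D = −12x⁴ − 28x³ + 12x². Remainder: −18x³ − 30x² + 55x − 21.
Step 2: lead(−18x³ − 30x² + 55x − 21) ÷ lead(D) = −18x³ ÷ 3x² = −6x. Subtract (−6x)·D = −18x³ − 42x² + 18x. Remainder: 12x² + 37x − 21.
Step 3: lead(12x² + 37x − 21) ÷ lead(D) = 12x² ÷ 3x² = 4. Subtract (4)·D = 12x² + 28x − 12. Remainder: 9x − 9.

R(x) = 9x − 9, so D(x) is not a factor of P(x). no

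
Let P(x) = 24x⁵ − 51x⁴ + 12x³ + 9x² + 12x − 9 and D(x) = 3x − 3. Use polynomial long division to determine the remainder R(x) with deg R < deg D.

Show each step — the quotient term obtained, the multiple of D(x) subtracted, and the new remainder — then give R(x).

Step 1: lead(24x⁵ − 51x⁴ + 12x³ + 9x² + 12x − 9) ÷ lead(D) = 24x⁵ ÷ 3x = 8x⁴. Subtract (8x⁴)·D = 24x⁵ − 24x⁴. Remainder: −27x⁴ + 12x³ + 9x² + 12x − 9.
Step 2: lead(−27x⁴ + 12x³ + 9x² + 12x − 9) ÷ lead(D) = −27x⁴ ÷ 3x = −9x³. Subtract (−9x³)·D = −27x⁴ + 27x³. Remainder: −15x³ + 9x² + 12x − 9.
Step 3: lead(−15x³ + 9x² + 12x − 9) ÷ lead(D) = −15x³ ÷ 3x = −5x². Subtract (−5x²)·D = −15x³ + 15x². Remainder: −6x² + 12x − 9.
Step 4: lead(−6x² + 12x − 9) ÷ lead(D) = −6x² ÷ 3x = −2x. Subtract (−2x)·D = −6x² + 6x. Remainder: 6x − 9.
Step 5: lead(6x − 9) ÷ lead(D) = 6x ÷ 3x = 2. Subtract (2)·D = 6x − 6. Remainder: −3.

R(x) = −3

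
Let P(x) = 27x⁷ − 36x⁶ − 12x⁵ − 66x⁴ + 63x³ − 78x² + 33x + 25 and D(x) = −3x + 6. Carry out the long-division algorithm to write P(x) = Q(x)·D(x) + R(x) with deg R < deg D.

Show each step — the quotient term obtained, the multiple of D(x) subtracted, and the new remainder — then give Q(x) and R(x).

Q(x) = −9x⁶ − 6x⁵ − 8x⁴ + 6x³ − 9x² + 8x + 5; R(x) = −5

Step 1: lead(27x⁷ − 36x⁶ − 12x⁵ − 66x⁴ + 63x³ − 78x² + 33x + 25) ÷ lead(D) = 27x⁷ ÷ −3x = −9x⁶. Subtract (−9x⁶)·D = 27x⁷ − 54x⁶. Remainder: 18x⁶ − 12x⁵ − 66x⁴ + 63x³ − 78x² + 33x + 25.
Step 2: lead(18x⁶ − 12x⁵ − 66x⁴ + 63x³ − 78x² + 33x + 25) ÷ lead(D) = 18x⁶ ÷ −3x = −6x⁵. Subtract (−6x⁵)·D = 18x⁶ − 36x⁵. Remainder: 24x⁵ − 66x⁴ + 63x³ − 78x² + 33x + 25.
Step 3: lead(24x⁵ − 66x⁴ + 63x³ − 78x² + 33x + 25) ÷ lead(D) = 24x⁵ ÷ −3x = −8x⁴. Subtract (−8x⁴)·D = 24x⁵ − 48x⁴. Remainder: −18x⁴ + 63x³ − 78x² + 33x + 25.
Step 4: lead(−18x⁴ + 63x³ − 78x² + 33x + 25) ÷ lead(D) = −18x⁴ ÷ −3x = 6x³. Subtract (6x³)·D = −18x⁴ + 36x³. Remainder: 27x³ − 78x² + 33x + 25.
Step 5: lead(27x³ − 78x² + 33x + 25) ÷ lead(D) = 27x³ ÷ −3x = −9x². Subtract (−9x²)·D = 27x³ − 54x². Remainder: −24x² + 33x + 25.
Step 6: lead(−24x² + 33x + 25) ÷ lead(D) = −24x² ÷ −3x = 8x. Subtract (8x)·D = −24x² + 48x. Remainder: −15x + 25.
Step 7: lead(−15x + 25) ÷ lead(D) = −15x ÷ −3x = 5. Subtract (5)·D = −15x + 30. Remainder: −5.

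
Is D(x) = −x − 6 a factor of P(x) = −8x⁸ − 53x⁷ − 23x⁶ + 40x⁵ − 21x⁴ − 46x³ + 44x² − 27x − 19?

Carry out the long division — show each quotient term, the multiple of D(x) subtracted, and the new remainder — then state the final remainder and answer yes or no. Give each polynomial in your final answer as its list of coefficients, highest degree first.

R = [-1], so D(x) is not a factor of P(x). no

Step 1: lead(−8x⁸ − 53x⁷ − 23x⁶ + 40x⁵ − 21x⁴ − 46x³ + 44x² − 27x − 19) ÷ lead(D) = −8x⁸ ÷ −x = 8x⁷. Subtract (8x⁷)·D = −8x⁸ − 48x⁷. Remainder: −5x⁷ − 23x⁶ + 40x⁵ − 21x⁴ − 46x³ + 44x² − 27x − 19.
Step 2: lead(−5x⁷ − 23x⁶ + 40x⁵ − 21x⁴ − 46x³ + 44x² − 27x − 19) ÷ lead(D) = −5x⁷ ÷ −x = 5x⁶. Subtract (5x⁶)·D = −5x⁷ − 30x⁶. Remainder: 7x⁶ + 40x⁵ − 21x⁴ − 46x³ + 44x² − 27x − 19.
Step 3: lead(7x⁶ + 40x⁵ − 21x⁴ − 46x³ + 44x² − 27x − 19) ÷ lead(D) = 7x⁶ ÷ −x = −7x⁵. Subtract (−7x⁵)·D = 7x⁶ + 42x⁵. Remainder: −2x⁵ − 21x⁴ − 46x³ + 44x² − 27x − 19.
Step 4: lead(−2x⁵ − 21x⁴ − 46x³ + 44x² − 27x − 19) ÷ lead(D) = −2x⁵ ÷ −x = 2x⁴. Subtract (2x⁴)·D = −2x⁵ − 12x⁴. Remainder: −9x⁴ − 46x³ + 44x² − 27x − 19.
Step 5: lead(−9x⁴ − 46x³ + 44x² − 27x − 19) ÷ lead(D) = −9x⁴ ÷ −x = 9x³. Subtract (9x³)·D = −9x⁴ − 54x³. Remainder: 8x³ + 44x² − 27x − 19.
Step 6: lead(8x³ + 44x² − 27x − 19) ÷ lead(D) = 8x³ ÷ −x = −8x². Subtract (−8x²)·D = 8x³ + 48x². Remainder: −4x² − 27x − 19.
Step 7: lead(−4x² − 27x − 19) ÷ lead(D) = −4x² ÷ −x = 4x. Subtract (4x)·D = −4x² − 24x. Remainder: −3x − 19.
Step 8: lead(−3x − 19) ÷ lead(D) = −3x ÷ −x = 3. Subtract (3)·D = −3x − 18. Remainder: −1.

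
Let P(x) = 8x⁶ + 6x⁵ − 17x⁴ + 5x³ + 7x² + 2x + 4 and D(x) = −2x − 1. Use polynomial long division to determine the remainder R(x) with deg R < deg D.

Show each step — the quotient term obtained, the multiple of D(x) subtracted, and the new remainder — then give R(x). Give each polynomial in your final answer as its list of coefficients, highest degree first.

Step 1: lead(8x⁶ + 6x⁵ − 17x⁴ + 5x³ + 7x² + 2x + 4) ÷ lead(D) = 8x⁶ ÷ −2x = −4x⁵. Subtract (−4x⁵)·D = 8x⁶ + 4x⁵. Remainder: 2x⁵ − 17x⁴ + 5x³ + 7x² + 2x + 4.
Step 2: lead(2x⁵ − 17x⁴ + 5x³ + 7x² + 2x + 4) ÷ lead(D) = 2x⁵ ÷ −2x = −x⁴. Subtract (−x⁴)·D = 2x⁵ + x⁴. Remainder: −18x⁴ + 5x³ + 7x² + 2x + 4.
Step 3: lead(−18x⁴ + 5x³ + 7x² + 2x + 4) ÷ lead(D) = −18x⁴ ÷ −2x = 9x³. Subtract (9x³)·D = −18x⁴ − 9x³. Remainder: 14x³ + 7x² + 2x + 4.
Step 4: lead(14x³ + 7x² + 2x + 4) ÷ lead(D) = 14x³ ÷ −2x = −7x². Subtract (−7x²)·D = 14x³ + 7x². Remainder: 2x + 4.
Step 5: lead(2x + 4) ÷ lead(D) = 2x ÷ −2x = −1. Subtract (−1)·D = 2x + 1. Remainder: 3.

R = [3]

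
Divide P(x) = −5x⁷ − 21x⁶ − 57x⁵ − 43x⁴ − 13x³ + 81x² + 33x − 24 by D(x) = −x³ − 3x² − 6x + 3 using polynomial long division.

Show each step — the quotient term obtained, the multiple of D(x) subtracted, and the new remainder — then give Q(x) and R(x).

Step 1: lead(−5x⁷ − 21x⁶ − 57x⁵ − 43x⁴ − 13x³ + 81x² + 33x − 24) ÷ lead(D) = −5x⁷ ÷ −x³ = 5x⁴. Subtract (5x⁴)·D = −5x⁷ − 15x⁶ − 30x⁵ + 15x⁴. Remainder: −6x⁶ − 27x⁵ − 58x⁴ − 13x³ + 81x² + 33x − 24.
Step 2: lead(−6x⁶ − 27x⁵ − 58x⁴ − 13x³ + 81x² + 33x − 24) ÷ lead(D) = −6x⁶ ÷ −x³ = 6x³. Subtract (6x³)·D = −6x⁶ − 18x⁵ − 36x⁴ + 18x³. Remainder: −9x⁵ − 22x⁴ − 31x³ + 81x² + 33x − 24.
Step 3: lead(−9x⁵ − 22x⁴ − 31x³ + 81x² + 33x − 24) ÷ lead(D) = −9x⁵ ÷ −x³ = 9x². Subtract (9x²)·D = −9x⁵ − 27x⁴ − 54x³ + 27x². Remainder: 5x⁴ + 23x³ + 54x² + 33x − 24.
Step 4: lead(5x⁴ + 23x³ + 54x² + 33x − 24) ÷ lead(D) = 5x⁴ ÷ −x³ = −5x. Subtract (−5x)·D = 5x⁴ + 15x³ + 30x² − 15x. Remainder: 8x³ + 24x² + 48x − 24.
Step 5: lead(8x³ + 24x² + 48x − 24) ÷ lead(D) = 8x³ ÷ −x³ = −8. Subtract (−8)·D = 8x³ + 24x² + 48x − 24. Remainder: 0.

Q(x) = 5x⁴ + 6x³ + 9x² − 5x − 8; R(x) = 0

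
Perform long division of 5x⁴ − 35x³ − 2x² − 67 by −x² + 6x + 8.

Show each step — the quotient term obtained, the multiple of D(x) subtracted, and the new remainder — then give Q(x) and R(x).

Q(x) = −5x² + 5x − 8; R(x) = 8x − 3

Step 1: lead(5x⁴ − 35x³ − 2x² − 67) ÷ lead(D) = 5x⁴ ÷ −x² = −5x². Subtract (−5x²)·D = 5x⁴ − 30x³ − 40x². Remainder: −5x³ + 38x² − 67.
Step 2: lead(−5x³ + 38x² − 67) ÷ lead(D) = −5x³ ÷ −x² = 5x. Subtract (5x)·D = −5x³ + 30x² + 40x. Remainder: 8x² − 40x − 67.
Step 3: lead(8x² − 40x − 67) ÷ lead(D) = 8x² ÷ −x² = −8. Subtract (−8)·D = 8x² − 48x − 64. Remainder: 8x − 3.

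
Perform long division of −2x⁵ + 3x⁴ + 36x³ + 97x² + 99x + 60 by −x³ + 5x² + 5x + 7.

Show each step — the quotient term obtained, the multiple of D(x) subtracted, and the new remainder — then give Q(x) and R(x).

Step 1: lead(−2x⁵ + 3x⁴ + 36x³ + 97x² + 99x + 60) ÷ lead(D) = −2x⁵ ÷ −x³ = 2x². Subtract (2x²)·D = −2x⁵ + 10x⁴ + 10x³ + 14x². Remainder: −7x⁴ + 26x³ + 83x² + 99x + 60.
Step 2: lead(−7x⁴ + 26x³ + 83x² + 99x + 60) ÷ lead(D) = −7x⁴ ÷ −x³ = 7x. Subtract (7x)·D = −7x⁴ + 35x³ + 35x² + 49x. Remainder: −9x³ + 48x² + 50x + 60.
Step 3: lead(−9x³ + 48x² + 50x + 60) ÷ lead(D) = −9x³ ÷ −x³ = 9. Subtract (9)·D = −9x³ + 45x² + 45x + 63. Remainder: 3x² + 5x − 3.

Q(x) = 2x² + 7x + 9; R(x) = 3x² + 5x − 3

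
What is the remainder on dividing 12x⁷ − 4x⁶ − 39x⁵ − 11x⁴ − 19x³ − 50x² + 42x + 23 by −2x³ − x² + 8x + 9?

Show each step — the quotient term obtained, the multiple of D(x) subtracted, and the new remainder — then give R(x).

Step 1: lead(12x⁷ − 4x⁶ − 39x⁵ − 11x⁴ − 19x³ − 50x² + 42x + 23) ÷ lead(D) = 12x⁷ ÷ −2x³ = −6x⁴. Subtract (−6x⁴)·D = 12x⁷ + 6x⁶ − 48x⁵ − 54x⁴. Remainder: −10x⁶ + 9x⁵ + 43x⁴ − 19x³ − 50x² + 42x + 23.
Step 2: lead(−10x⁶ + 9x⁵ + 43x⁴ − 19x³ − 50x² + 42x + 23) ÷ lead(D) = −10x⁶ ÷ −2x³ = 5x³. Subtract (5x³)·D = −10x⁶ − 5x⁵ + 40x⁴ + 45x³. Remainder: 14x⁵ + 3x⁴ − 64x³ − 50x² + 42x + 23.
Step 3: lead(14x⁵ + 3x⁴ − 64x³ − 50x² + 42x + 23) ÷ lead(D) = 14x⁵ ÷ −2x³ = −7x². Subtract (−7x²)·D = 14x⁵ + 7x⁴ − 56x³ − 63x². Remainder: −4x⁴ − 8x³ + 13x² + 42x + 23.
Step 4: lead(−4x⁴ − 8x³ + 13x² + 42x + 23) ÷ lead(D) = −4x⁴ ÷ −2x³ = 2x. Subtract (2x)·D = −4x⁴ − 2x³ + 16x² + 18x. Remainder: −6x³ − 3x² + 24x + 23.
Step 5: lead(−6x³ − 3x² + 24x + 23) ÷ lead(D) = −6x³ ÷ −2x³ = 3. Subtract (3)·D = −6x³ − 3x² + 24x + 27. Remainder: −4.

R(x) = −4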